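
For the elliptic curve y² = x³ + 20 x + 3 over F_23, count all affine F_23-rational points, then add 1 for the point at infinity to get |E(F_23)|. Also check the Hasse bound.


Affine points = {(0, 7), (0, 16), (1, 1), (1, 22), (4, 3), (4, 20), (7, 7), (7, 16), (8, 10), (8, 13), (11, 6), (11, 17), (12, 4), (12, 19), (16, 7), (16, 16), (17, 9), (17, 14), (18, 10), (18, 13), (20, 10), (20, 13), (21, 1), (21, 22)}; affine count = 24; |E(F_23)| = 25.

Discriminant check: Δ ∝ 4a³ + 27b² = 4·20³ + 27·3² = 4·8000 + 27·9 ≡ 20 (mod 23). Nonzero ⇒ E is nonsingular.
For each x ∈ F_23, compute rhs = x³ + 20·x + 3 mod 23, then count y ∈ F_23 with y² ≡ rhs.
  x = 0: rhs = 3, matching y values: 7, 16 (2 points).
  x = 1: rhs = 1, matching y values: 1, 22 (2 points).
  x = 2: rhs = 5, matching y values: none (0 points).
  x = 3: rhs = 21, matching y values: none (0 points).
  x = 4: rhs = 9, matching y values: 3, 20 (2 points).
  x = 5: rhs = 21, matching y values: none (0 points).
  x = 6: rhs = 17, matching y values: none (0 points).
  x = 7: rhs = 3, matching y values: 7, 16 (2 points).
  x = 8: rhs = 8, matching y values: 10, 13 (2 points).
  x = 9: rhs = 15, matching y values: none (0 points).
  x = 10: rhs = 7, matching y values: none (0 points).
  x = 11: rhs = 13, matching y values: 6, 17 (2 points).
  x = 12: rhs = 16, matching y values: 4, 19 (2 points).
  x = 13: rhs = 22, matching y values: none (0 points).
  x = 14: rhs = 14, matching y values: none (0 points).
  x = 15: rhs = 21, matching y values: none (0 points).
  x = 16: rhs = 3, matching y values: 7, 16 (2 points).
  x = 17: rhs = 12, matching y values: 9, 14 (2 points).
  x = 18: rhs = 8, matching y values: 10, 13 (2 points).
  x = 19: rhs = 20, matching y values: none (0 points).
  x = 20: rhs = 8, matching y values: 10, 13 (2 points).
  x = 21: rhs = 1, matching y values: 1, 22 (2 points).
  x = 22: rhs = 5, matching y values: none (0 points).
Total affine count: 24.
Full point count |E(F_23)| = 24 + 1 = 25.
Hasse bound: |25 − (23+1)| = |1| = 1 ≤ 2√23 ≈ 9.5917 ✓.


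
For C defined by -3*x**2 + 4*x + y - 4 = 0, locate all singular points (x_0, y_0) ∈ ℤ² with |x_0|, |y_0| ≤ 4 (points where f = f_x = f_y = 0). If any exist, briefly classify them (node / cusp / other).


No singular points in the scanned grid; C is smooth there.

Compute partial derivatives:
  f_x = 4 - 6*x.
  f_y = 1.
f_y = 1 is a nonzero constant, so f_y never vanishes: no point (x, y) can satisfy f = f_x = f_y = 0. In particular no (x, y) ∈ {−4, ..., 4}² is singular; the curve is smooth.


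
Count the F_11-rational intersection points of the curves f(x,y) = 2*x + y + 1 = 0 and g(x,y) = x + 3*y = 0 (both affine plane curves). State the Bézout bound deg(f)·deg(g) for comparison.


Common zeros: {(6, 9)}; count = 1; Bézout bound = 1.

deg(f) = 1, deg(g) = 1, so Bézout bound = 1.
Scan x ∈ F_11. For each x, list the y ∈ F_11 with f(x, y) ≡ 0 and those with g(x, y) ≡ 0 (mod 11); the common zeros in that column are the intersection.
  x = 0: f ≡ 0 at y ∈ {10}; g ≡ 0 at y ∈ {0}; common: ∅.
  x = 1: f ≡ 0 at y ∈ {8}; g ≡ 0 at y ∈ {7}; common: ∅.
  x = 2: f ≡ 0 at y ∈ {6}; g ≡ 0 at y ∈ {3}; common: ∅.
  x = 3: f ≡ 0 at y ∈ {4}; g ≡ 0 at y ∈ {10}; common: ∅.
  x = 4: f ≡ 0 at y ∈ {2}; g ≡ 0 at y ∈ {6}; common: ∅.
  x = 5: f ≡ 0 at y ∈ {0}; g ≡ 0 at y ∈ {2}; common: ∅.
  x = 6: f ≡ 0 at y ∈ {9}; g ≡ 0 at y ∈ {9}; common: {9}.
  x = 7: f ≡ 0 at y ∈ {7}; g ≡ 0 at y ∈ {5}; common: ∅.
  x = 8: f ≡ 0 at y ∈ {5}; g ≡ 0 at y ∈ {1}; common: ∅.
  x = 9: f ≡ 0 at y ∈ {3}; g ≡ 0 at y ∈ {8}; common: ∅.
  x = 10: f ≡ 0 at y ∈ {1}; g ≡ 0 at y ∈ {4}; common: ∅.
Collecting: common zeros = {(6, 9)}, so the count is 1.
Comparison with the Bézout bound: 1 ≤ 1 = deg(f)·deg(g), as expected for curves with no common component (the bound is attained).


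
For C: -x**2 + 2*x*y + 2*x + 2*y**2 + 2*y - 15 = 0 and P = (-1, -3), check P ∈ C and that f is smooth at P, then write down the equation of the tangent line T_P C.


Tangent line at P: -2*x - 12*y - 38 = 0.

Step 1: f(-1, -3) = 0, so P lies on C.
Step 2: partial derivatives
  f_x(x, y) = -2*x + 2*y + 2, f_y(x, y) = 2*x + 4*y + 2.
  f_x(P) = -2, f_y(P) = -12 (gradient nonzero, so P is smooth).
Step 3: tangent line at P: -2·(x − -1) + -12·(y − -3) = 0.
Expanding: -2*x - 12*y - 38 = 0.


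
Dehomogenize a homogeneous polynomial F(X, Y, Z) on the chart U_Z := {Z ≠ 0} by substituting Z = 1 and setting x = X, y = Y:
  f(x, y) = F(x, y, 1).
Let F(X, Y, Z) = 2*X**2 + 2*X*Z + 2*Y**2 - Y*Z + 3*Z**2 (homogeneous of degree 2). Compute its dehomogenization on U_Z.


f(x, y) = 2*x**2 + 2*x + 2*y**2 - y + 3

On U_Z we set Z = 1. Each monomial c·X^i·Y^j·Z^k in F becomes c·x^i·y^j·1^k = c·x^i·y^j.
Substituting Z = 1: F(X, Y, 1) = 2*x**2 + 2*x + 2*y**2 - y + 3.
Note: deg(f) ≤ deg(F) = 2; strict inequality happens when F is divisible by Z (lost terms).


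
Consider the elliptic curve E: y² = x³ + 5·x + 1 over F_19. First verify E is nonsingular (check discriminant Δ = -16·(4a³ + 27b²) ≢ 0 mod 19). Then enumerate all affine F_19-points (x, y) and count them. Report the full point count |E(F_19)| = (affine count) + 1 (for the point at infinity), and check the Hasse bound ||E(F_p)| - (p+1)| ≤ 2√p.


Affine points = {(0, 1), (0, 18), (1, 8), (1, 11), (2, 0), (3, 9), (3, 10), (4, 3), (4, 16), (6, 0), (10, 5), (10, 14), (11, 0), (16, 4), (16, 15)}; affine count = 15; |E(F_19)| = 16.

Discriminant check: Δ ∝ 4a³ + 27b² = 4·5³ + 27·1² = 4·125 + 27·1 ≡ 14 (mod 19). Nonzero ⇒ E is nonsingular.
For each x ∈ F_19, compute rhs = x³ + 5·x + 1 mod 19, then count y ∈ F_19 with y² ≡ rhs.
  x = 0: rhs = 1, matching y values: 1, 18 (2 points).
  x = 1: rhs = 7, matching y values: 8, 11 (2 points).
  x = 2: rhs = 0, matching y values: 0 (1 points).
  x = 3: rhs = 5, matching y values: 9, 10 (2 points).
  x = 4: rhs = 9, matching y values: 3, 16 (2 points).
  x = 5: rhs = 18, matching y values: none (0 points).
  x = 6: rhs = 0, matching y values: 0 (1 points).
  x = 7: rhs = 18, matching y values: none (0 points).
  x = 8: rhs = 2, matching y values: none (0 points).
  x = 9: rhs = 15, matching y values: none (0 points).
  x = 10: rhs = 6, matching y values: 5, 14 (2 points).
  x = 11: rhs = 0, matching y values: 0 (1 points).
  x = 12: rhs = 3, matching y values: none (0 points).
  x = 13: rhs = 2, matching y values: none (0 points).
  x = 14: rhs = 3, matching y values: none (0 points).
  x = 15: rhs = 12, matching y values: none (0 points).
  x = 16: rhs = 16, matching y values: 4, 15 (2 points).
  x = 17: rhs = 2, matching y values: none (0 points).
  x = 18: rhs = 14, matching y values: none (0 points).
Total affine count: 15.
Full point count |E(F_19)| = 15 + 1 = 16.
Hasse bound: |16 − (19+1)| = |-4| = 4 ≤ 2√19 ≈ 8.7178 ✓.


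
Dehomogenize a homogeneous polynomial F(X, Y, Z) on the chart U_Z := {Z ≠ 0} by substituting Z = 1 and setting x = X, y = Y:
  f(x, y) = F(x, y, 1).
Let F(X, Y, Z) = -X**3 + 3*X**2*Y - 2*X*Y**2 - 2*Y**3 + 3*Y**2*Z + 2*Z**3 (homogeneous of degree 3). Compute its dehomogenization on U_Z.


f(x, y) = -x**3 + 3*x**2*y - 2*x*y**2 - 2*y**3 + 3*y**2 + 2

On U_Z we set Z = 1. Each monomial c·X^i·Y^j·Z^k in F becomes c·x^i·y^j·1^k = c·x^i·y^j.
Substituting Z = 1: F(X, Y, 1) = -x**3 + 3*x**2*y - 2*x*y**2 - 2*y**3 + 3*y**2 + 2.
Note: deg(f) ≤ deg(F) = 3; strict inequality happens when F is divisible by Z (lost terms).


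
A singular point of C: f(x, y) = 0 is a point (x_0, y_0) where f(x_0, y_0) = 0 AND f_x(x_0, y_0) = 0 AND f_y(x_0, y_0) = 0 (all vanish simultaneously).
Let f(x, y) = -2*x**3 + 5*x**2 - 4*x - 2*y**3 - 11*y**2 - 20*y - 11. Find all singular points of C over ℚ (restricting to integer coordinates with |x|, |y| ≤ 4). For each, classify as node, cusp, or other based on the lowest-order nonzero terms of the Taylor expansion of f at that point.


Singular points: {(1, -2)}; classification: node.

Compute partial derivatives:
  f_x = -6*x**2 + 10*x - 4.
  f_y = -6*y**2 - 22*y - 20.
Scan x_0 ∈ {−4, ..., 4}. For each x_0, f_y(x_0, y) is a polynomial in y; find its integer roots y ∈ {−4, ..., 4}, then test f_x and f at those candidates.
  x = -4: f_y(-4, y) = -6*y**2 - 22*y - 20; vanishes at y ∈ {-2}. (-4, -2): f_x = -140 ≠ 0.
  x = -3: f_y(-3, y) = -6*y**2 - 22*y - 20; vanishes at y ∈ {-2}. (-3, -2): f_x = -88 ≠ 0.
  x = -2: f_y(-2, y) = -6*y**2 - 22*y - 20; vanishes at y ∈ {-2}. (-2, -2): f_x = -48 ≠ 0.
  x = -1: f_y(-1, y) = -6*y**2 - 22*y - 20; vanishes at y ∈ {-2}. (-1, -2): f_x = -20 ≠ 0.
  x = 0: f_y(0, y) = -6*y**2 - 22*y - 20; vanishes at y ∈ {-2}. (0, -2): f_x = -4 ≠ 0.
  x = 1: f_y(1, y) = -6*y**2 - 22*y - 20; vanishes at y ∈ {-2}. (1, -2): f_x = 0, f = 0 — SINGULAR.
  x = 2: f_y(2, y) = -6*y**2 - 22*y - 20; vanishes at y ∈ {-2}. (2, -2): f_x = -8 ≠ 0.
  x = 3: f_y(3, y) = -6*y**2 - 22*y - 20; vanishes at y ∈ {-2}. (3, -2): f_x = -28 ≠ 0.
  x = 4: f_y(4, y) = -6*y**2 - 22*y - 20; vanishes at y ∈ {-2}. (4, -2): f_x = -60 ≠ 0.
Only singular point on the grid: (1, -2).
Classify: substitute x = 1 + u, y = -2 + v and expand: f = -2*u**3 - u**2 - 2*v**3 + v**2.
No constant or linear terms (consistent with a singular point). Quadratic part: -u**2 + v**2. Cubic part: -2*u**3 - 2*v**3.
The quadratic part v**2 - u**2 = (v − u)(v + u) splits into two distinct linear factors, so there are two distinct tangent lines y − -2 = ±(x − 1) — this is a node (ordinary double point).
Classification: node.


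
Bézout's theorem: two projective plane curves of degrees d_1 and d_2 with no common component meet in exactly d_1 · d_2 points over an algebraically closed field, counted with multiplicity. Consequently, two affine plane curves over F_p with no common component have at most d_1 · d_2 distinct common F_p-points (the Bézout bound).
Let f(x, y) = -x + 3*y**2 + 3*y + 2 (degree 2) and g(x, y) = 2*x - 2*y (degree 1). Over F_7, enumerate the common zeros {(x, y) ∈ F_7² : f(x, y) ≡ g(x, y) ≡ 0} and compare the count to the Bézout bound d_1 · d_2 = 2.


Common zeros: {(1, 1), (3, 3)}; count = 2; Bézout bound = 2.

deg(f) = 2, deg(g) = 1, so Bézout bound = 2.
Scan x ∈ F_7. For each x, list the y ∈ F_7 with f(x, y) ≡ 0 and those with g(x, y) ≡ 0 (mod 7); the common zeros in that column are the intersection.
  x = 0: f ≡ 0 at y ∈ ∅; g ≡ 0 at y ∈ {0}; common: ∅.
  x = 1: f ≡ 0 at y ∈ {1, 5}; g ≡ 0 at y ∈ {1}; common: {1}.
  x = 2: f ≡ 0 at y ∈ {0, 6}; g ≡ 0 at y ∈ {2}; common: ∅.
  x = 3: f ≡ 0 at y ∈ {3}; g ≡ 0 at y ∈ {3}; common: {3}.
  x = 4: f ≡ 0 at y ∈ ∅; g ≡ 0 at y ∈ {4}; common: ∅.
  x = 5: f ≡ 0 at y ∈ ∅; g ≡ 0 at y ∈ {5}; common: ∅.
  x = 6: f ≡ 0 at y ∈ {2, 4}; g ≡ 0 at y ∈ {6}; common: ∅.
Collecting: common zeros = {(1, 1), (3, 3)}, so the count is 2.
Comparison with the Bézout bound: 2 ≤ 2 = deg(f)·deg(g), as expected for curves with no common component (the bound is attained).


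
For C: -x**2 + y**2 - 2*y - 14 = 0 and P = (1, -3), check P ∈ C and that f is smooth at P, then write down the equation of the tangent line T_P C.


Tangent line at P: -2*x - 8*y - 22 = 0.

Step 1: f(1, -3) = 0, so P lies on C.
Step 2: partial derivatives
  f_x(x, y) = -2*x, f_y(x, y) = 2*y - 2.
  f_x(P) = -2, f_y(P) = -8 (gradient nonzero, so P is smooth).
Step 3: tangent line at P: -2·(x − 1) + -8·(y − -3) = 0.
Expanding: -2*x - 8*y - 22 = 0.


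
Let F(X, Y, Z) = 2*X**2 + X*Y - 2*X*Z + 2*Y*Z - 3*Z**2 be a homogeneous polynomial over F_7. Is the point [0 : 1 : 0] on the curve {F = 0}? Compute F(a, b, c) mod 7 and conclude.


F(0,1,0) ≡ 0 (mod 7); P is on the curve.

Evaluate F(0, 1, 0) term-by-term (mod 7).
  2*X**2 ↦ 2·0·1·1 = 0
  X*Y ↦ 1·0·1·1 = 0
  -2*X*Z ↦ -2·0·1·0 = 0
  2*Y*Z ↦ 2·1·1·0 = 0
  -3*Z**2 ↦ -3·1·1·0 = 0
Sum: F(0, 1, 0) = (0) + (0) + (0) + (0) + (0) = 0.
Reducing mod 7: 0 ≡ 0 (mod 7).
Since F(a, b, c) ≡ 0 (mod 7), P lies on the curve.


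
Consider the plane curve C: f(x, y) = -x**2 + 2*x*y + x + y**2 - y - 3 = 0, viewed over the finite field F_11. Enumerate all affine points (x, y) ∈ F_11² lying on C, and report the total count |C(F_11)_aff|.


Affine F_11-points: {(6, 0)}; count = 1.

For each of the 121 pairs (x, y) ∈ F_11², evaluate f(x, y) mod 11. Record the zeros.
  x = 0: [0↦8, 1↦8, 2↦10, 3↦3, 4↦9, 5↦6, 6↦5, 7↦6, 8↦9, 9↦3, 10↦10]  zeros at y ∈ ∅
  x = 1: [0↦8, 1↦10, 2↦3, 3↦9, 4↦6, 5↦5, 6↦6, 7↦9, 8↦3, 9↦10, 10↦8]  zeros at y ∈ ∅
  x = 2: [0↦6, 1↦10, 2↦5, 3↦2, 4↦1, 5↦2, 6↦5, 7↦10, 8↦6, 9↦4, 10↦4]  zeros at y ∈ ∅
  x = 3: [0↦2, 1↦8, 2↦5, 3↦4, 4↦5, 5↦8, 6↦2, 7↦9, 8↦7, 9↦7, 10↦9]  zeros at y ∈ ∅
  x = 4: [0↦7, 1↦4, 2↦3, 3↦4, 4↦7, 5↦1, 6↦8, 7↦6, 8↦6, 9↦8, 10↦1]  zeros at y ∈ ∅
  x = 5: [0↦10, 1↦9, 2↦10, 3↦2, 4↦7, 5↦3, 6↦1, 7↦1, 8↦3, 9↦7, 10↦2]  zeros at y ∈ ∅
  x = 6: [0↦0, 1↦1, 2↦4, 3↦9, 4↦5, 5↦3, 6↦3, 7↦5, 8↦9, 9↦4, 10↦1]  zeros at y ∈ {0}
  x = 7: [0↦10, 1↦2, 2↦7, 3↦3, 4↦1, 5↦1, 6↦3, 7↦7, 8↦2, 9↦10, 10↦9]  zeros at y ∈ ∅
  x = 8: [0↦7, 1↦1, 2↦8, 3↦6, 4↦6, 5↦8, 6↦1, 7↦7, 8↦4, 9↦3, 10↦4]  zeros at y ∈ ∅
  x = 9: [0↦2, 1↦9, 2↦7, 3↦7, 4↦9, 5↦2, 6↦8, 7↦5, 8↦4, 9↦5, 10↦8]  zeros at y ∈ ∅
  x = 10: [0↦6, 1↦4, 2↦4, 3↦6, 4↦10, 5↦5, 6↦2, 7↦1, 8↦2, 9↦5, 10↦10]  zeros at y ∈ ∅
Collecting zeros: affine points = {(6, 0)}.
Total count |C(F_11)_aff| = 1.


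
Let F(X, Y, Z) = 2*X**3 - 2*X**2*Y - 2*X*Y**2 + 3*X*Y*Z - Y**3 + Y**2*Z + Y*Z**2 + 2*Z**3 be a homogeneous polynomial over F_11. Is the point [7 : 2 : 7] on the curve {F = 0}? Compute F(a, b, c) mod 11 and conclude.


F(7,2,7) ≡ 3 (mod 11); P is NOT on the curve.

Evaluate F(7, 2, 7) term-by-term (mod 11).
  2*X**3 ↦ 2·343·1·1 = 686
  -2*X**2*Y ↦ -2·49·2·1 = -196
  -2*X*Y**2 ↦ -2·7·4·1 = -56
  3*X*Y*Z ↦ 3·7·2·7 = 294
  -Y**3 ↦ -1·1·8·1 = -8
  Y**2*Z ↦ 1·1·4·7 = 28
  Y*Z**2 ↦ 1·1·2·49 = 98
  2*Z**3 ↦ 2·1·1·343 = 686
Sum: F(7, 2, 7) = (686) + (-196) + (-56) + (294) + (-8) + (28) + (98) + (686) = 1532.
Reducing mod 11: 1532 ≡ 3 (mod 11).
Since F(a, b, c) ≡ 3 ≠ 0 (mod 11), P does NOT lie on the curve.


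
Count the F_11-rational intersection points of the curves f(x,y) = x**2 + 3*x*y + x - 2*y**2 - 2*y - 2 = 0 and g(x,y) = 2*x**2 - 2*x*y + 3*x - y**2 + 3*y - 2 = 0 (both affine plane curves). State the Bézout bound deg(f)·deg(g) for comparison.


Common zeros: {(2, 7), (9, 0), (9, 7)}; count = 3; Bézout bound = 4.

deg(f) = 2, deg(g) = 2, so Bézout bound = 4.
Scan x ∈ F_11. For each x, list the y ∈ F_11 with f(x, y) ≡ 0 and those with g(x, y) ≡ 0 (mod 11); the common zeros in that column are the intersection.
  x = 0: f ≡ 0 at y ∈ ∅; g ≡ 0 at y ∈ {1, 2}; common: ∅.
  x = 1: f ≡ 0 at y ∈ {0, 6}; g ≡ 0 at y ∈ ∅; common: ∅.
  x = 2: f ≡ 0 at y ∈ {6, 7}; g ≡ 0 at y ∈ {3, 7}; common: {7}.
  x = 3: f ≡ 0 at y ∈ ∅; g ≡ 0 at y ∈ ∅; common: ∅.
  x = 4: f ≡ 0 at y ∈ ∅; g ≡ 0 at y ∈ ∅; common: ∅.
  x = 5: f ≡ 0 at y ∈ ∅; g ≡ 0 at y ∈ {1, 3}; common: ∅.
  x = 6: f ≡ 0 at y ∈ {9, 10}; g ≡ 0 at y ∈ {0, 2}; common: ∅.
  x = 7: f ≡ 0 at y ∈ {5, 10}; g ≡ 0 at y ∈ ∅; common: ∅.
  x = 8: f ≡ 0 at y ∈ ∅; g ≡ 0 at y ∈ ∅; common: ∅.
  x = 9: f ≡ 0 at y ∈ {0, 7}; g ≡ 0 at y ∈ {0, 7}; common: {0, 7}.
  x = 10: f ≡ 0 at y ∈ {5, 9}; g ≡ 0 at y ∈ ∅; common: ∅.
Collecting: common zeros = {(2, 7), (9, 0), (9, 7)}, so the count is 3.
Comparison with the Bézout bound: 3 ≤ 4 = deg(f)·deg(g), as expected for curves with no common component (the affine F_11-count falls short of the bound because intersections may lie at infinity, over extension fields, or carry multiplicity).


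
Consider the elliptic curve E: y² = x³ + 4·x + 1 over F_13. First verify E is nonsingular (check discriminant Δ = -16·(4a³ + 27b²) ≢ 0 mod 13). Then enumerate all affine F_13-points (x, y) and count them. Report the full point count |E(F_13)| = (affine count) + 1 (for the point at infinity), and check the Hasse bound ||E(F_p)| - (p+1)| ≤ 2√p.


Affine points = {(0, 1), (0, 12), (2, 2), (2, 11), (3, 1), (3, 12), (4, 4), (4, 9), (5, 4), (5, 9), (8, 5), (8, 8), (9, 5), (9, 8), (10, 1), (10, 12), (12, 3), (12, 10)}; affine count = 18; |E(F_13)| = 19.

Discriminant check: Δ ∝ 4a³ + 27b² = 4·4³ + 27·1² = 4·64 + 27·1 ≡ 10 (mod 13). Nonzero ⇒ E is nonsingular.
For each x ∈ F_13, compute rhs = x³ + 4·x + 1 mod 13, then count y ∈ F_13 with y² ≡ rhs.
  x = 0: rhs = 1, matching y values: 1, 12 (2 points).
  x = 1: rhs = 6, matching y values: none (0 points).
  x = 2: rhs = 4, matching y values: 2, 11 (2 points).
  x = 3: rhs = 1, matching y values: 1, 12 (2 points).
  x = 4: rhs = 3, matching y values: 4, 9 (2 points).
  x = 5: rhs = 3, matching y values: 4, 9 (2 points).
  x = 6: rhs = 7, matching y values: none (0 points).
  x = 7: rhs = 8, matching y values: none (0 points).
  x = 8: rhs = 12, matching y values: 5, 8 (2 points).
  x = 9: rhs = 12, matching y values: 5, 8 (2 points).
  x = 10: rhs = 1, matching y values: 1, 12 (2 points).
  x = 11: rhs = 11, matching y values: none (0 points).
  x = 12: rhs = 9, matching y values: 3, 10 (2 points).
Total affine count: 18.
Full point count |E(F_13)| = 18 + 1 = 19.
Hasse bound: |19 − (13+1)| = |5| = 5 ≤ 2√13 ≈ 7.2111 ✓.


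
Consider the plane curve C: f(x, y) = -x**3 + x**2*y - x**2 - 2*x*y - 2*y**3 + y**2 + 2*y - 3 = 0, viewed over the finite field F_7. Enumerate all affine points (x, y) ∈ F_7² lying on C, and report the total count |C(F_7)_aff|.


Affine F_7-points: {(0, 3), (2, 1), (2, 4), (2, 6), (3, 1), (4, 3), (5, 3), (6, 5)}; count = 8.

For each of the 49 pairs (x, y) ∈ F_7², evaluate f(x, y) mod 7. Record the zeros.
  x = 0: [0↦4, 1↦5, 2↦3, 3↦0, 4↦5, 5↦6, 6↦5]  zeros at y ∈ {3}
  x = 1: [0↦2, 1↦2, 2↦6, 3↦2, 4↦6, 5↦6, 6↦4]  zeros at y ∈ ∅
  x = 2: [0↦6, 1↦0, 2↦5, 3↦2, 4↦0, 5↦1, 6↦0]  zeros at y ∈ {1, 4, 6}
  x = 3: [0↦3, 1↦0, 2↦1, 3↦1, 4↦2, 5↦6, 6↦1]  zeros at y ∈ {1}
  x = 4: [0↦1, 1↦3, 2↦2, 3↦0, 4↦6, 5↦1, 6↦1]  zeros at y ∈ {3}
  x = 5: [0↦1, 1↦3, 2↦2, 3↦0, 4↦6, 5↦1, 6↦1]  zeros at y ∈ {3}
  x = 6: [0↦4, 1↦1, 2↦2, 3↦2, 4↦3, 5↦0, 6↦2]  zeros at y ∈ {5}
Collecting zeros: affine points = {(0, 3), (2, 1), (2, 4), (2, 6), (3, 1), (4, 3), (5, 3), (6, 5)}.
Total count |C(F_7)_aff| = 8.


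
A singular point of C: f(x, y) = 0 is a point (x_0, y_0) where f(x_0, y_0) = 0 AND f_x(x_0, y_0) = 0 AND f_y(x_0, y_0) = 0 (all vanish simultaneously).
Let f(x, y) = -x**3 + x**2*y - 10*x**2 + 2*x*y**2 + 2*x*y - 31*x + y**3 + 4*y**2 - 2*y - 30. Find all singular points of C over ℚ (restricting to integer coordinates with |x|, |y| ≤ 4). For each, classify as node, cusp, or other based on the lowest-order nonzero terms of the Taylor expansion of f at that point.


Singular points: {(-3, 1)}; classification: cusp.

Compute partial derivatives:
  f_x = -3*x**2 + 2*x*y - 20*x + 2*y**2 + 2*y - 31.
  f_y = x**2 + 4*x*y + 2*x + 3*y**2 + 8*y - 2.
Scan x_0 ∈ {−4, ..., 4}. For each x_0, f_y(x_0, y) is a polynomial in y; find its integer roots y ∈ {−4, ..., 4}, then test f_x and f at those candidates.
  x = -4: f_y(-4, y) = 3*y**2 - 8*y + 6; no integer root y with |y| ≤ 4.
  x = -3: f_y(-3, y) = 3*y**2 - 4*y + 1; vanishes at y ∈ {1}. (-3, 1): f_x = 0, f = 0 — SINGULAR.
  x = -2: f_y(-2, y) = 3*y**2 - 2; no integer root y with |y| ≤ 4.
  x = -1: f_y(-1, y) = 3*y**2 + 4*y - 3; no integer root y with |y| ≤ 4.
  x = 0: f_y(0, y) = 3*y**2 + 8*y - 2; no integer root y with |y| ≤ 4.
  x = 1: f_y(1, y) = 3*y**2 + 12*y + 1; no integer root y with |y| ≤ 4.
  x = 2: f_y(2, y) = 3*y**2 + 16*y + 6; no integer root y with |y| ≤ 4.
  x = 3: f_y(3, y) = 3*y**2 + 20*y + 13; no integer root y with |y| ≤ 4.
  x = 4: f_y(4, y) = 3*y**2 + 24*y + 22; no integer root y with |y| ≤ 4.
Only singular point on the grid: (-3, 1).
Classify: substitute x = -3 + u, y = 1 + v and expand: f = -u**3 + u**2*v + 2*u*v**2 + v**3 + v**2.
No constant or linear terms (consistent with a singular point). Quadratic part: v**2. Cubic part: -u**3 + u**2*v + 2*u*v**2 + v**3.
The quadratic part v**2 is a perfect square, so there is a single (double) tangent line v = 0, i.e. y = 1. Restricting the cubic part to that line (v = 0) leaves -u**3 ≠ 0, so f is not divisible by v and the branch is v² ≈ u**3 to lowest order — this is a cusp.
Classification: cusp.


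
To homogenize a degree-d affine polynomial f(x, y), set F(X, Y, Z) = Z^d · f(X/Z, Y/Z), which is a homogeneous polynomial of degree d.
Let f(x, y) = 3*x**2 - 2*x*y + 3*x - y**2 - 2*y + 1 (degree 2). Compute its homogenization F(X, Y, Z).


F(X, Y, Z) = 3*X**2 - 2*X*Y + 3*X*Z - Y**2 - 2*Y*Z + Z**2

deg(f) = 2.
Substitute x = X/Z, y = Y/Z into f, then multiply by Z^2.
  monomial 3·x^2·y^0 ↦ 3·X^2·Y^0·Z^0.
  monomial -2·x^1·y^1 ↦ -2·X^1·Y^1·Z^0.
  monomial 3·x^1·y^0 ↦ 3·X^1·Y^0·Z^1.
  monomial -1·x^0·y^2 ↦ -1·X^0·Y^2·Z^0.
  monomial -2·x^0·y^1 ↦ -2·X^0·Y^1·Z^1.
  monomial 1·x^0·y^0 ↦ 1·X^0·Y^0·Z^2.
Collecting: F(X, Y, Z) = 3*X**2 - 2*X*Y + 3*X*Z - Y**2 - 2*Y*Z + Z**2.


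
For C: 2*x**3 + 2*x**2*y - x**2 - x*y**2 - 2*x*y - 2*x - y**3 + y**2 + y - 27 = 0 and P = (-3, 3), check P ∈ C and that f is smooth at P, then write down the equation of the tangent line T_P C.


Tangent line at P: 7*x + 22*y - 45 = 0.

Step 1: f(-3, 3) = 0, so P lies on C.
Step 2: partial derivatives
  f_x(x, y) = 6*x**2 + 4*x*y - 2*x - y**2 - 2*y - 2, f_y(x, y) = 2*x**2 - 2*x*y - 2*x - 3*y**2 + 2*y + 1.
  f_x(P) = 7, f_y(P) = 22 (gradient nonzero, so P is smooth).
Step 3: tangent line at P: 7·(x − -3) + 22·(y − 3) = 0.
Expanding: 7*x + 22*y - 45 = 0.


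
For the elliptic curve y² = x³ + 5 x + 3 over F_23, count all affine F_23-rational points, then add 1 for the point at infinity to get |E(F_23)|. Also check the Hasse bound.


Affine points = {(0, 7), (0, 16), (1, 3), (1, 20), (4, 8), (4, 15), (7, 6), (7, 17), (8, 7), (8, 16), (9, 8), (9, 15), (10, 8), (10, 15), (11, 3), (11, 20), (15, 7), (15, 16), (16, 4), (16, 19), (21, 10), (21, 13)}; affine count = 22; |E(F_23)| = 23.

Discriminant check: Δ ∝ 4a³ + 27b² = 4·5³ + 27·3² = 4·125 + 27·9 ≡ 7 (mod 23). Nonzero ⇒ E is nonsingular.
For each x ∈ F_23, compute rhs = x³ + 5·x + 3 mod 23, then count y ∈ F_23 with y² ≡ rhs.
  x = 0: rhs = 3, matching y values: 7, 16 (2 points).
  x = 1: rhs = 9, matching y values: 3, 20 (2 points).
  x = 2: rhs = 21, matching y values: none (0 points).
  x = 3: rhs = 22, matching y values: none (0 points).
  x = 4: rhs = 18, matching y values: 8, 15 (2 points).
  x = 5: rhs = 15, matching y values: none (0 points).
  x = 6: rhs = 19, matching y values: none (0 points).
  x = 7: rhs = 13, matching y values: 6, 17 (2 points).
  x = 8: rhs = 3, matching y values: 7, 16 (2 points).
  x = 9: rhs = 18, matching y values: 8, 15 (2 points).
  x = 10: rhs = 18, matching y values: 8, 15 (2 points).
  x = 11: rhs = 9, matching y values: 3, 20 (2 points).
  x = 12: rhs = 20, matching y values: none (0 points).
  x = 13: rhs = 11, matching y values: none (0 points).
  x = 14: rhs = 11, matching y values: none (0 points).
  x = 15: rhs = 3, matching y values: 7, 16 (2 points).
  x = 16: rhs = 16, matching y values: 4, 19 (2 points).
  x = 17: rhs = 10, matching y values: none (0 points).
  x = 18: rhs = 14, matching y values: none (0 points).
  x = 19: rhs = 11, matching y values: none (0 points).
  x = 20: rhs = 7, matching y values: none (0 points).
  x = 21: rhs = 8, matching y values: 10, 13 (2 points).
  x = 22: rhs = 20, matching y values: none (0 points).
Total affine count: 22.
Full point count |E(F_23)| = 22 + 1 = 23.
Hasse bound: |23 − (23+1)| = |-1| = 1 ≤ 2√23 ≈ 9.5917 ✓.


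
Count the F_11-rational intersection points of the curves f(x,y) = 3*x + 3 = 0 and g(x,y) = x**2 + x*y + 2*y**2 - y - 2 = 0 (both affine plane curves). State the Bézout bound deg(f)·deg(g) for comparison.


Common zeros: {(10, 3), (10, 9)}; count = 2; Bézout bound = 2.

deg(f) = 1, deg(g) = 2, so Bézout bound = 2.
Scan x ∈ F_11. For each x, list the y ∈ F_11 with f(x, y) ≡ 0 and those with g(x, y) ≡ 0 (mod 11); the common zeros in that column are the intersection.
  x = 0: f ≡ 0 at y ∈ ∅; g ≡ 0 at y ∈ ∅; common: ∅.
  x = 1: f ≡ 0 at y ∈ ∅; g ≡ 0 at y ∈ ∅; common: ∅.
  x = 2: f ≡ 0 at y ∈ ∅; g ≡ 0 at y ∈ ∅; common: ∅.
  x = 3: f ≡ 0 at y ∈ ∅; g ≡ 0 at y ∈ {1, 9}; common: ∅.
  x = 4: f ≡ 0 at y ∈ ∅; g ≡ 0 at y ∈ ∅; common: ∅.
  x = 5: f ≡ 0 at y ∈ ∅; g ≡ 0 at y ∈ ∅; common: ∅.
  x = 6: f ≡ 0 at y ∈ ∅; g ≡ 0 at y ∈ ∅; common: ∅.
  x = 7: f ≡ 0 at y ∈ ∅; g ≡ 0 at y ∈ {1, 7}; common: ∅.
  x = 8: f ≡ 0 at y ∈ ∅; g ≡ 0 at y ∈ {6, 7}; common: ∅.
  x = 9: f ≡ 0 at y ∈ ∅; g ≡ 0 at y ∈ {3, 4}; common: ∅.
  x = 10: f ≡ 0 at y ∈ {0, 1, 2, 3, 4, 5, 6, 7, 8, 9, 10}; g ≡ 0 at y ∈ {3, 9}; common: {3, 9}.
Collecting: common zeros = {(10, 3), (10, 9)}, so the count is 2.
Comparison with the Bézout bound: 2 ≤ 2 = deg(f)·deg(g), as expected for curves with no common component (the bound is attained).


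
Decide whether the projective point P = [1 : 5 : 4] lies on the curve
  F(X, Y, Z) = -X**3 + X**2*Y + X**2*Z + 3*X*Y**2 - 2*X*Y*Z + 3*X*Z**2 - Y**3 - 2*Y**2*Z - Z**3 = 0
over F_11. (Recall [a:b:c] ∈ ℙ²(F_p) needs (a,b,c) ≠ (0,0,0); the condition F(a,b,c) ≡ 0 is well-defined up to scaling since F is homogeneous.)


F(1,5,4) ≡ 10 (mod 11); P is NOT on the curve.

Evaluate F(1, 5, 4) term-by-term (mod 11).
  -X**3 ↦ -1·1·1·1 = -1
  X**2*Y ↦ 1·1·5·1 = 5
  X**2*Z ↦ 1·1·1·4 = 4
  3*X*Y**2 ↦ 3·1·25·1 = 75
  -2*X*Y*Z ↦ -2·1·5·4 = -40
  3*X*Z**2 ↦ 3·1·1·16 = 48
  -Y**3 ↦ -1·1·125·1 = -125
  -2*Y**2*Z ↦ -2·1·25·4 = -200
  -Z**3 ↦ -1·1·1·64 = -64
Sum: F(1, 5, 4) = (-1) + (5) + (4) + (75) + (-40) + (48) + (-125) + (-200) + (-64) = -298.
Reducing mod 11: -298 ≡ 10 (mod 11).
Since F(a, b, c) ≡ 10 ≠ 0 (mod 11), P does NOT lie on the curve.


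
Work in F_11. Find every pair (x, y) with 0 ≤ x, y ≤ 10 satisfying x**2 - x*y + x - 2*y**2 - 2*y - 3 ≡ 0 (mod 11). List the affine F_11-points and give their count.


Affine F_11-points: {(1, 5), (1, 10), (3, 5), (3, 9), (5, 4), (5, 9), (8, 7), (8, 10), (9, 4), (9, 7)}; count = 10.

For each of the 121 pairs (x, y) ∈ F_11², evaluate f(x, y) mod 11. Record the zeros.
  x = 0: [0↦8, 1↦4, 2↦7, 3↦6, 4↦1, 5↦3, 6↦1, 7↦6, 8↦7, 9↦4, 10↦8]  zeros at y ∈ ∅
  x = 1: [0↦10, 1↦5, 2↦7, 3↦5, 4↦10, 5↦0, 6↦8, 7↦1, 8↦1, 9↦8, 10↦0]  zeros at y ∈ {5, 10}
  x = 2: [0↦3, 1↦8, 2↦9, 3↦6, 4↦10, 5↦10, 6↦6, 7↦9, 8↦8, 9↦3, 10↦5]  zeros at y ∈ ∅
  x = 3: [0↦9, 1↦2, 2↦2, 3↦9, 4↦1, 5↦0, 6↦6, 7↦8, 8↦6, 9↦0, 10↦1]  zeros at y ∈ {5, 9}
  x = 4: [0↦6, 1↦9, 2↦8, 3↦3, 4↦5, 5↦3, 6↦8, 7↦9, 8↦6, 9↦10, 10↦10]  zeros at y ∈ ∅
  x = 5: [0↦5, 1↦7, 2↦5, 3↦10, 4↦0, 5↦8, 6↦1, 7↦1, 8↦8, 9↦0, 10↦10]  zeros at y ∈ {4, 9}
  x = 6: [0↦6, 1↦7, 2↦4, 3↦8, 4↦8, 5↦4, 6↦7, 7↦6, 8↦1, 9↦3, 10↦1]  zeros at y ∈ ∅
  x = 7: [0↦9, 1↦9, 2↦5, 3↦8, 4↦7, 5↦2, 6↦4, 7↦2, 8↦7, 9↦8, 10↦5]  zeros at y ∈ ∅
  x = 8: [0↦3, 1↦2, 2↦8, 3↦10, 4↦8, 5↦2, 6↦3, 7↦0, 8↦4, 9↦4, 10↦0]  zeros at y ∈ {7, 10}
  x = 9: [0↦10, 1↦8, 2↦2, 3↦3, 4↦0, 5↦4, 6↦4, 7↦0, 8↦3, 9↦2, 10↦8]  zeros at y ∈ {4, 7}
  x = 10: [0↦8, 1↦5, 2↦9, 3↦9, 4↦5, 5↦8, 6↦7, 7↦2, 8↦4, 9↦2, 10↦7]  zeros at y ∈ ∅
Collecting zeros: affine points = {(1, 5), (1, 10), (3, 5), (3, 9), (5, 4), (5, 9), (8, 7), (8, 10), (9, 4), (9, 7)}.
Total count |C(F_11)_aff| = 10.


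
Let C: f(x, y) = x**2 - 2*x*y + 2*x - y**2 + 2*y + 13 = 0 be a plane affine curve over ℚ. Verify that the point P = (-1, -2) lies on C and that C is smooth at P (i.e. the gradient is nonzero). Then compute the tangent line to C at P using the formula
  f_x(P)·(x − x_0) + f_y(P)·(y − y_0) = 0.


Tangent line at P: 4*x + 8*y + 20 = 0.

Step 1: f(-1, -2) = 0, so P lies on C.
Step 2: partial derivatives
  f_x(x, y) = 2*x - 2*y + 2, f_y(x, y) = -2*x - 2*y + 2.
  f_x(P) = 4, f_y(P) = 8 (gradient nonzero, so P is smooth).
Step 3: tangent line at P: 4·(x − -1) + 8·(y − -2) = 0.
Expanding: 4*x + 8*y + 20 = 0.


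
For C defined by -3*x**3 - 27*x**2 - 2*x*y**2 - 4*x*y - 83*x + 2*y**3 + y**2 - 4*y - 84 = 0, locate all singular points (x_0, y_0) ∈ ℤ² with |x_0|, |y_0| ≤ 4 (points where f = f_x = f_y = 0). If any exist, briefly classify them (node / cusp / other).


Singular points: {(-3, -1)}; classification: cusp.

Compute partial derivatives:
  f_x = -9*x**2 - 54*x - 2*y**2 - 4*y - 83.
  f_y = -4*x*y - 4*x + 6*y**2 + 2*y - 4.
Scan x_0 ∈ {−4, ..., 4}. For each x_0, f_y(x_0, y) is a polynomial in y; find its integer roots y ∈ {−4, ..., 4}, then test f_x and f at those candidates.
  x = -4: f_y(-4, y) = 6*y**2 + 18*y + 12; vanishes at y ∈ {-2, -1}. (-4, -2): f_x = -11 ≠ 0; (-4, -1): f_x = -9 ≠ 0.
  x = -3: f_y(-3, y) = 6*y**2 + 14*y + 8; vanishes at y ∈ {-1}. (-3, -1): f_x = 0, f = 0 — SINGULAR.
  x = -2: f_y(-2, y) = 6*y**2 + 10*y + 4; vanishes at y ∈ {-1}. (-2, -1): f_x = -9 ≠ 0.
  x = -1: f_y(-1, y) = 6*y**2 + 6*y; vanishes at y ∈ {-1, 0}. (-1, -1): f_x = -36 ≠ 0; (-1, 0): f_x = -38 ≠ 0.
  x = 0: f_y(0, y) = 6*y**2 + 2*y - 4; vanishes at y ∈ {-1}. (0, -1): f_x = -81 ≠ 0.
  x = 1: f_y(1, y) = 6*y**2 - 2*y - 8; vanishes at y ∈ {-1}. (1, -1): f_x = -144 ≠ 0.
  x = 2: f_y(2, y) = 6*y**2 - 6*y - 12; vanishes at y ∈ {-1, 2}. (2, -1): f_x = -225 ≠ 0; (2, 2): f_x = -243 ≠ 0.
  x = 3: f_y(3, y) = 6*y**2 - 10*y - 16; vanishes at y ∈ {-1}. (3, -1): f_x = -324 ≠ 0.
  x = 4: f_y(4, y) = 6*y**2 - 14*y - 20; vanishes at y ∈ {-1}. (4, -1): f_x = -441 ≠ 0.
Only singular point on the grid: (-3, -1).
Classify: substitute x = -3 + u, y = -1 + v and expand: f = -3*u**3 - 2*u*v**2 + 2*v**3 + v**2.
No constant or linear terms (consistent with a singular point). Quadratic part: v**2. Cubic part: -3*u**3 - 2*u*v**2 + 2*v**3.
The quadratic part v**2 is a perfect square, so there is a single (double) tangent line v = 0, i.e. y = -1. Restricting the cubic part to that line (v = 0) leaves -3*u**3 ≠ 0, so f is not divisible by v and the branch is v² ≈ 3*u**3 to lowest order — this is a cusp.
Classification: cusp.


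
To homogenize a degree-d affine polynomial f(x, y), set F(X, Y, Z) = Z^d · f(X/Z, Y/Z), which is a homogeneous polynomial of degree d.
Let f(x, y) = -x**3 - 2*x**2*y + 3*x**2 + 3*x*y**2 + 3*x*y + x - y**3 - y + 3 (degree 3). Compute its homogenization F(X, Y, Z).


F(X, Y, Z) = -X**3 - 2*X**2*Y + 3*X**2*Z + 3*X*Y**2 + 3*X*Y*Z + X*Z**2 - Y**3 - Y*Z**2 + 3*Z**3

deg(f) = 3.
Substitute x = X/Z, y = Y/Z into f, then multiply by Z^3.
  monomial -1·x^3·y^0 ↦ -1·X^3·Y^0·Z^0.
  monomial -2·x^2·y^1 ↦ -2·X^2·Y^1·Z^0.
  monomial 3·x^2·y^0 ↦ 3·X^2·Y^0·Z^1.
  monomial 3·x^1·y^2 ↦ 3·X^1·Y^2·Z^0.
  monomial 3·x^1·y^1 ↦ 3·X^1·Y^1·Z^1.
  monomial 1·x^1·y^0 ↦ 1·X^1·Y^0·Z^2.
  monomial -1·x^0·y^3 ↦ -1·X^0·Y^3·Z^0.
  monomial -1·x^0·y^1 ↦ -1·X^0·Y^1·Z^2.
  monomial 3·x^0·y^0 ↦ 3·X^0·Y^0·Z^3.
Collecting: F(X, Y, Z) = -X**3 - 2*X**2*Y + 3*X**2*Z + 3*X*Y**2 + 3*X*Y*Z + X*Z**2 - Y**3 - Y*Z**2 + 3*Z**3.


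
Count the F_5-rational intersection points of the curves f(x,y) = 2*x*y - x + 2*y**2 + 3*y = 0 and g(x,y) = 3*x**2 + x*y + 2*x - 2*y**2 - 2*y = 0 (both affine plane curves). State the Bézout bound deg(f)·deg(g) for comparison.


Common zeros: {(0, 0), (3, 4)}; count = 2; Bézout bound = 4.

deg(f) = 2, deg(g) = 2, so Bézout bound = 4.
Scan x ∈ F_5. For each x, list the y ∈ F_5 with f(x, y) ≡ 0 and those with g(x, y) ≡ 0 (mod 5); the common zeros in that column are the intersection.
  x = 0: f ≡ 0 at y ∈ {0, 1}; g ≡ 0 at y ∈ {0, 4}; common: {0}.
  x = 1: f ≡ 0 at y ∈ ∅; g ≡ 0 at y ∈ {0, 2}; common: ∅.
  x = 2: f ≡ 0 at y ∈ {2}; g ≡ 0 at y ∈ ∅; common: ∅.
  x = 3: f ≡ 0 at y ∈ {4}; g ≡ 0 at y ∈ {4}; common: {4}.
  x = 4: f ≡ 0 at y ∈ ∅; g ≡ 0 at y ∈ ∅; common: ∅.
Collecting: common zeros = {(0, 0), (3, 4)}, so the count is 2.
Comparison with the Bézout bound: 2 ≤ 4 = deg(f)·deg(g), as expected for curves with no common component (the affine F_5-count falls short of the bound because intersections may lie at infinity, over extension fields, or carry multiplicity).


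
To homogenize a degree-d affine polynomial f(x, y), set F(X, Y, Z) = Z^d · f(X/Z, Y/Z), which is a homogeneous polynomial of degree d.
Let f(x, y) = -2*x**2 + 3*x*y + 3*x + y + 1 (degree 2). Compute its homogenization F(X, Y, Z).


F(X, Y, Z) = -2*X**2 + 3*X*Y + 3*X*Z + Y*Z + Z**2

deg(f) = 2.
Substitute x = X/Z, y = Y/Z into f, then multiply by Z^2.
  monomial -2·x^2·y^0 ↦ -2·X^2·Y^0·Z^0.
  monomial 3·x^1·y^1 ↦ 3·X^1·Y^1·Z^0.
  monomial 3·x^1·y^0 ↦ 3·X^1·Y^0·Z^1.
  monomial 1·x^0·y^1 ↦ 1·X^0·Y^1·Z^1.
  monomial 1·x^0·y^0 ↦ 1·X^0·Y^0·Z^2.
Collecting: F(X, Y, Z) = -2*X**2 + 3*X*Y + 3*X*Z + Y*Z + Z**2.


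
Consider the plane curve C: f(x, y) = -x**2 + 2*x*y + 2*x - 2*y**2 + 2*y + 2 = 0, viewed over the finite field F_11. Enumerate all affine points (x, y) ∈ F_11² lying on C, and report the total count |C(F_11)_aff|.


Affine F_11-points: {(0, 4), (0, 8), (3, 5), (3, 10), (6, 0), (6, 7), (7, 0), (7, 8), (8, 10), (9, 5), (10, 4), (10, 7)}; count = 12.

For each of the 121 pairs (x, y) ∈ F_11², evaluate f(x, y) mod 11. Record the zeros.
  x = 0: [0↦2, 1↦2, 2↦9, 3↦1, 4↦0, 5↦6, 6↦8, 7↦6, 8↦0, 9↦1, 10↦9]  zeros at y ∈ {4, 8}
  x = 1: [0↦3, 1↦5, 2↦3, 3↦8, 4↦9, 5↦6, 6↦10, 7↦10, 8↦6, 9↦9, 10↦8]  zeros at y ∈ ∅
  x = 2: [0↦2, 1↦6, 2↦6, 3↦2, 4↦5, 5↦4, 6↦10, 7↦1, 8↦10, 9↦4, 10↦5]  zeros at y ∈ ∅
  x = 3: [0↦10, 1↦5, 2↦7, 3↦5, 4↦10, 5↦0, 6↦8, 7↦1, 8↦1, 9↦8, 10↦0]  zeros at y ∈ {5, 10}
  x = 4: [0↦5, 1↦2, 2↦6, 3↦6, 4↦2, 5↦5, 6↦4, 7↦10, 8↦1, 9↦10, 10↦4]  zeros at y ∈ ∅
  x = 5: [0↦9, 1↦8, 2↦3, 3↦5, 4↦3, 5↦8, 6↦9, 7↦6, 8↦10, 9↦10, 10↦6]  zeros at y ∈ ∅
  x = 6: [0↦0, 1↦1, 2↦9, 3↦2, 4↦2, 5↦9, 6↦1, 7↦0, 8↦6, 9↦8, 10↦6]  zeros at y ∈ {0, 7}
  x = 7: [0↦0, 1↦3, 2↦2, 3↦8, 4↦10, 5↦8, 6↦2, 7↦3, 8↦0, 9↦4, 10↦4]  zeros at y ∈ {0, 8}
  x = 8: [0↦9, 1↦3, 2↦4, 3↦1, 4↦5, 5↦5, 6↦1, 7↦4, 8↦3, 9↦9, 10↦0]  zeros at y ∈ {10}
  x = 9: [0↦5, 1↦1, 2↦4, 3↦3, 4↦9, 5↦0, 6↦9, 7↦3, 8↦4, 9↦1, 10↦5]  zeros at y ∈ {5}
  x = 10: [0↦10, 1↦8, 2↦2, 3↦3, 4↦0, 5↦4, 6↦4, 7↦0, 8↦3, 9↦2, 10↦8]  zeros at y ∈ {4, 7}
Collecting zeros: affine points = {(0, 4), (0, 8), (3, 5), (3, 10), (6, 0), (6, 7), (7, 0), (7, 8), (8, 10), (9, 5), (10, 4), (10, 7)}.
Total count |C(F_11)_aff| = 12.


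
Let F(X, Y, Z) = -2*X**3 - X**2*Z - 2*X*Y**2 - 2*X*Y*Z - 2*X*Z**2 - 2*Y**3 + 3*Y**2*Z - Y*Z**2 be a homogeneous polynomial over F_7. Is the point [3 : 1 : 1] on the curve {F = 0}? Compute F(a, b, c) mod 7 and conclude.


F(3,1,1) ≡ 3 (mod 7); P is NOT on the curve.

Evaluate F(3, 1, 1) term-by-term (mod 7).
  -2*X**3 ↦ -2·27·1·1 = -54
  -X**2*Z ↦ -1·9·1·1 = -9
  -2*X*Y**2 ↦ -2·3·1·1 = -6
  -2*X*Y*Z ↦ -2·3·1·1 = -6
  -2*X*Z**2 ↦ -2·3·1·1 = -6
  -2*Y**3 ↦ -2·1·1·1 = -2
  3*Y**2*Z ↦ 3·1·1·1 = 3
  -Y*Z**2 ↦ -1·1·1·1 = -1
Sum: F(3, 1, 1) = (-54) + (-9) + (-6) + (-6) + (-6) + (-2) + (3) + (-1) = -81.
Reducing mod 7: -81 ≡ 3 (mod 7).
Since F(a, b, c) ≡ 3 ≠ 0 (mod 7), P does NOT lie on the curve.


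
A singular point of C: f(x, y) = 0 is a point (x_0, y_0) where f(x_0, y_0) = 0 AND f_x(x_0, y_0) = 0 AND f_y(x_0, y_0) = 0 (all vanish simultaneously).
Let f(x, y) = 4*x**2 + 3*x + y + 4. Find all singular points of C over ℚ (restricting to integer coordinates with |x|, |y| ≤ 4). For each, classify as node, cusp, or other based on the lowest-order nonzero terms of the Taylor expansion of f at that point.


No singular points in the scanned grid; C is smooth there.

Compute partial derivatives:
  f_x = 8*x + 3.
  f_y = 1.
f_y = 1 is a nonzero constant, so f_y never vanishes: no point (x, y) can satisfy f = f_x = f_y = 0. In particular no (x, y) ∈ {−4, ..., 4}² is singular; the curve is smooth.


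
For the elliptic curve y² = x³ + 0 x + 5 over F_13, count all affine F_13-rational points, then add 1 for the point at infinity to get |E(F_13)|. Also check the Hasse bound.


Affine points = {(2, 0), (4, 2), (4, 11), (5, 0), (6, 0), (7, 6), (7, 7), (8, 6), (8, 7), (10, 2), (10, 11), (11, 6), (11, 7), (12, 2), (12, 11)}; affine count = 15; |E(F_13)| = 16.

Discriminant check: Δ ∝ 4a³ + 27b² = 4·0³ + 27·5² = 4·0 + 27·25 ≡ 12 (mod 13). Nonzero ⇒ E is nonsingular.
For each x ∈ F_13, compute rhs = x³ + 0·x + 5 mod 13, then count y ∈ F_13 with y² ≡ rhs.
  x = 0: rhs = 5, matching y values: none (0 points).
  x = 1: rhs = 6, matching y values: none (0 points).
  x = 2: rhs = 0, matching y values: 0 (1 points).
  x = 3: rhs = 6, matching y values: none (0 points).
  x = 4: rhs = 4, matching y values: 2, 11 (2 points).
  x = 5: rhs = 0, matching y values: 0 (1 points).
  x = 6: rhs = 0, matching y values: 0 (1 points).
  x = 7: rhs = 10, matching y values: 6, 7 (2 points).
  x = 8: rhs = 10, matching y values: 6, 7 (2 points).
  x = 9: rhs = 6, matching y values: none (0 points).
  x = 10: rhs = 4, matching y values: 2, 11 (2 points).
  x = 11: rhs = 10, matching y values: 6, 7 (2 points).
  x = 12: rhs = 4, matching y values: 2, 11 (2 points).
Total affine count: 15.
Full point count |E(F_13)| = 15 + 1 = 16.
Hasse bound: |16 − (13+1)| = |2| = 2 ≤ 2√13 ≈ 7.2111 ✓.


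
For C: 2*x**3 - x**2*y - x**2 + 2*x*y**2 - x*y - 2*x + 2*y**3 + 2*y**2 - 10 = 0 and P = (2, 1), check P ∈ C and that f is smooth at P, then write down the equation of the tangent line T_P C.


Tangent line at P: 15*x + 12*y - 42 = 0.

Step 1: f(2, 1) = 0, so P lies on C.
Step 2: partial derivatives
  f_x(x, y) = 6*x**2 - 2*x*y - 2*x + 2*y**2 - y - 2, f_y(x, y) = -x**2 + 4*x*y - x + 6*y**2 + 4*y.
  f_x(P) = 15, f_y(P) = 12 (gradient nonzero, so P is smooth).
Step 3: tangent line at P: 15·(x − 2) + 12·(y − 1) = 0.
Expanding: 15*x + 12*y - 42 = 0.


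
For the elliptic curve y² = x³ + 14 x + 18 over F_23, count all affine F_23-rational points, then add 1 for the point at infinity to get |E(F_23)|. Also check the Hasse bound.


Affine points = {(0, 8), (0, 15), (2, 10), (2, 13), (3, 8), (3, 15), (4, 0), (5, 11), (5, 12), (10, 10), (10, 13), (11, 10), (11, 13), (19, 6), (19, 17), (20, 8), (20, 15), (22, 7), (22, 16)}; affine count = 19; |E(F_23)| = 20.

Discriminant check: Δ ∝ 4a³ + 27b² = 4·14³ + 27·18² = 4·2744 + 27·324 ≡ 13 (mod 23). Nonzero ⇒ E is nonsingular.
For each x ∈ F_23, compute rhs = x³ + 14·x + 18 mod 23, then count y ∈ F_23 with y² ≡ rhs.
  x = 0: rhs = 18, matching y values: 8, 15 (2 points).
  x = 1: rhs = 10, matching y values: none (0 points).
  x = 2: rhs = 8, matching y values: 10, 13 (2 points).
  x = 3: rhs = 18, matching y values: 8, 15 (2 points).
  x = 4: rhs = 0, matching y values: 0 (1 points).
  x = 5: rhs = 6, matching y values: 11, 12 (2 points).
  x = 6: rhs = 19, matching y values: none (0 points).
  x = 7: rhs = 22, matching y values: none (0 points).
  x = 8: rhs = 21, matching y values: none (0 points).
  x = 9: rhs = 22, matching y values: none (0 points).
  x = 10: rhs = 8, matching y values: 10, 13 (2 points).
  x = 11: rhs = 8, matching y values: 10, 13 (2 points).
  x = 12: rhs = 5, matching y values: none (0 points).
  x = 13: rhs = 5, matching y values: none (0 points).
  x = 14: rhs = 14, matching y values: none (0 points).
  x = 15: rhs = 15, matching y values: none (0 points).
  x = 16: rhs = 14, matching y values: none (0 points).
  x = 17: rhs = 17, matching y values: none (0 points).
  x = 18: rhs = 7, matching y values: none (0 points).
  x = 19: rhs = 13, matching y values: 6, 17 (2 points).
  x = 20: rhs = 18, matching y values: 8, 15 (2 points).
  x = 21: rhs = 5, matching y values: none (0 points).
  x = 22: rhs = 3, matching y values: 7, 16 (2 points).
Total affine count: 19.
Full point count |E(F_23)| = 19 + 1 = 20.
Hasse bound: |20 − (23+1)| = |-4| = 4 ≤ 2√23 ≈ 9.5917 ✓.
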